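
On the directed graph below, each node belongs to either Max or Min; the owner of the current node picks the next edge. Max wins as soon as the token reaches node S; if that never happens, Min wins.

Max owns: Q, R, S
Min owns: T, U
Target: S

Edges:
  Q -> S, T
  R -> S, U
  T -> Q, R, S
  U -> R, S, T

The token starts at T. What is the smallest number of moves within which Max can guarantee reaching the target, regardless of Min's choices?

A0 = {S}
A1: add {Q, R} — Q (Max) has Q→S; R (Max) has R→S.
A2: add {T} — T (Min): all of {Q, R, S} already in.
T enters the attractor at level 2, so Max can force the target in 2 moves from there.

2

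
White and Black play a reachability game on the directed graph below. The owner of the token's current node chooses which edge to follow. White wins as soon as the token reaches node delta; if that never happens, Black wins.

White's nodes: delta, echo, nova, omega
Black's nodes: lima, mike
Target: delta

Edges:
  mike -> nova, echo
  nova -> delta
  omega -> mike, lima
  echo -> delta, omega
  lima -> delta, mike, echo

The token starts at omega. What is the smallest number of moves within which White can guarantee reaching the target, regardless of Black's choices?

A0 = {delta}
A1: add {echo, nova} — nova (White) has nova→delta; echo (White) has echo→delta.
A2: add {mike} — mike (Black): all of {nova, echo} already in.
A3: add {lima, omega} — omega (White) has omega→mike; lima (Black): all of {delta, mike, echo} already in.
A3 = all vertices. Fixed point.
omega enters the attractor at level 3, so White can force the target in 3 moves from there.

3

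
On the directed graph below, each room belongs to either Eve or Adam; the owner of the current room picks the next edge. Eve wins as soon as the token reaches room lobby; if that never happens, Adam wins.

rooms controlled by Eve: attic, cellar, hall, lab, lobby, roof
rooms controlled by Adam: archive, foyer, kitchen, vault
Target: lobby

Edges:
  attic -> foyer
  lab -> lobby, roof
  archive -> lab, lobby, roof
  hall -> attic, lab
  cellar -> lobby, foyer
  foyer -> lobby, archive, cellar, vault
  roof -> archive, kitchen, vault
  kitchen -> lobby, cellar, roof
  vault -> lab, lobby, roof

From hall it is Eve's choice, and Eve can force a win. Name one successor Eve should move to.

A0 = {lobby}
A1: add {cellar, lab} — lab (Eve) has lab→lobby; cellar (Eve) has cellar→lobby.
A2: add {hall} — hall (Eve) has hall→lab.
A3 = A2; e.g. attic (Eve) has no edge into A2. Fixed point.
From hall, successor lab is in the attractor (rank 1); the other successor attic is not.

lab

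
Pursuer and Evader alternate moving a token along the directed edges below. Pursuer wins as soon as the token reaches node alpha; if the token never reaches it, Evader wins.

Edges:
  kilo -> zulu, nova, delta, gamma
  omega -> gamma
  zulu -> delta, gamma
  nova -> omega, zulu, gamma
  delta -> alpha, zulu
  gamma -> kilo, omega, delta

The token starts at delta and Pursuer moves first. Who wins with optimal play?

Pursuer

Track states (vertex, player-to-move).
A0 = {(alpha,Pursuer), (alpha,Evader)}
A1: add {(delta,Pursuer)}.
(delta,Pursuer) ∈ A1 ⇒ Pursuer forces the target.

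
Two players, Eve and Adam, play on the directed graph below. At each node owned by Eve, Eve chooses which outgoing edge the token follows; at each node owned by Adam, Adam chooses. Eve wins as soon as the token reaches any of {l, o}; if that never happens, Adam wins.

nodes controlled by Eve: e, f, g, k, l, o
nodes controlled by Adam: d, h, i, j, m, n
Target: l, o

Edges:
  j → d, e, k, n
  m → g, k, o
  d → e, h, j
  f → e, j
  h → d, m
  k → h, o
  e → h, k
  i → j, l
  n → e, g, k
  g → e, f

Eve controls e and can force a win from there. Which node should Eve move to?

k

A0 = {l, o}
A1: add {k} — k (Eve) has k→o.
A2: add {e} — e (Eve) has e→k.
A3: add {f, g} — f (Eve) has f→e; g (Eve) has g→e.
A4: add {m, n} — m (Adam): all of {g, k, o} already in; n (Adam): all of {e, g, k} already in.
A5 = A4; e.g. d (Adam) can still go to h. Fixed point.
From e, successor k is in the attractor (rank 1); the other successor h is not.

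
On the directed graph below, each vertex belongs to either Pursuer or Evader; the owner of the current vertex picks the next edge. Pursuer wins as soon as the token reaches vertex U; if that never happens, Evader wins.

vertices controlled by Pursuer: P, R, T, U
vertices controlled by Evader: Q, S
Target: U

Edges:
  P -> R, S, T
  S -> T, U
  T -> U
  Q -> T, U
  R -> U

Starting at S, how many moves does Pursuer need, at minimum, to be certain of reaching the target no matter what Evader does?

2

A0 = {U}
A1: add {R, T} — R (Pursuer) has R→U; T (Pursuer) has T→U.
A2: add {P, Q, S} — P (Pursuer) has P→R; Q (Evader): all of {T, U} already in; S (Evader): all of {T, U} already in.
A2 = all vertices. Fixed point.
S enters the attractor at level 2, so Pursuer can force the target in 2 moves from there.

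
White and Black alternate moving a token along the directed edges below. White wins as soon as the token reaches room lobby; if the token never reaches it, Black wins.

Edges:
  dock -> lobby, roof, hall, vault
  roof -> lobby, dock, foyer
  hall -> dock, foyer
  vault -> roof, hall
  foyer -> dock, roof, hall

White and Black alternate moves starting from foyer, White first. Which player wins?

Black

Track states (vertex, player-to-move).
A0 = {(lobby,White), (lobby,Black)}
A1: add {(dock,White), (roof,White)}.
A2 = A1; e.g. (dock,Black) stays out. (foyer,White) never enters ⇒ Black avoids the target.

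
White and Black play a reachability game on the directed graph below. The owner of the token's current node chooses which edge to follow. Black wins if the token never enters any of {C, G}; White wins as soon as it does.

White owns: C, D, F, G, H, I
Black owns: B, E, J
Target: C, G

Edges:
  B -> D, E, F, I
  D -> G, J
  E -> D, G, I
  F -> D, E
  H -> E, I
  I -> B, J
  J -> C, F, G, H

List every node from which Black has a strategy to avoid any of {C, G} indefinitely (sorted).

A0 = {C, G}
A1: add {D} — D (White) has D→G.
A2: add {F} — F (White) has F→D.
A3 = A2; e.g. B (Black) can still go to E. Fixed point.
White's attractor = {C, D, F, G}; Black avoids the target exactly from the complement.

B, E, H, I, J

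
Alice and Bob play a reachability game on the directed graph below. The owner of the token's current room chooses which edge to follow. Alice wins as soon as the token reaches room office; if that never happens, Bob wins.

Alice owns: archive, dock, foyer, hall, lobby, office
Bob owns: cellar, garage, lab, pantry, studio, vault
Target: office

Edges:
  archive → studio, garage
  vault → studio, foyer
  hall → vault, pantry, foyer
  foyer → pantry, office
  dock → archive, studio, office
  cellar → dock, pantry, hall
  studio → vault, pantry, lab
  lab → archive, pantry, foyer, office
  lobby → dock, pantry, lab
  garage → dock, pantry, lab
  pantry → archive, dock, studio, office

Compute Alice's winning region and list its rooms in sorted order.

A0 = {office}
A1: add {dock, foyer} — dock (Alice) has dock→office; foyer (Alice) has foyer→office.
A2: add {hall, lobby} — lobby (Alice) has lobby→dock; hall (Alice) has hall→foyer.
A3 = A2; e.g. vault (Bob) can still go to studio. Fixed point.
Alice's winning region = {dock, foyer, hall, lobby, office}.

dock, foyer, hall, lobby, office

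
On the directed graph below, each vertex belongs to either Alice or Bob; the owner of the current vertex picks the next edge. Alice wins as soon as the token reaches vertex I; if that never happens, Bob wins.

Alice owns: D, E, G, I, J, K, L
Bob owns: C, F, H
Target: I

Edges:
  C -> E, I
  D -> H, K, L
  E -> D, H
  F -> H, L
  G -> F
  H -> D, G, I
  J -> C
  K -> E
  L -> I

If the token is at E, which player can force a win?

A0 = {I}
A1: add {L} — L (Alice) has L→I.
A2: add {D} — D (Alice) has D→L.
A3: add {E} — E (Alice) has E→D.
E ∈ A3, so Alice can force the target.

Alice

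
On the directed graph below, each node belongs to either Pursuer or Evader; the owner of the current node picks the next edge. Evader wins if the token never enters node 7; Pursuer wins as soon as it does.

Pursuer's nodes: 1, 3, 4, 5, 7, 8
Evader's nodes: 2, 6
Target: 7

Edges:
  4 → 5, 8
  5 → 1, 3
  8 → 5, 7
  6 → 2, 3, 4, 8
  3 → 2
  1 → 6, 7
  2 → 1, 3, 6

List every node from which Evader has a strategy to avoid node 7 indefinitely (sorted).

A0 = {7}
A1: add {1, 8} — 1 (Pursuer) has 1→7; 8 (Pursuer) has 8→7.
A2: add {4, 5} — 4 (Pursuer) has 4→8; 5 (Pursuer) has 5→1.
A3 = A2; e.g. 2 (Evader) can still go to 3. Fixed point.
Pursuer's attractor = {1, 4, 5, 7, 8}; Evader avoids the target exactly from the complement.

2, 3, 6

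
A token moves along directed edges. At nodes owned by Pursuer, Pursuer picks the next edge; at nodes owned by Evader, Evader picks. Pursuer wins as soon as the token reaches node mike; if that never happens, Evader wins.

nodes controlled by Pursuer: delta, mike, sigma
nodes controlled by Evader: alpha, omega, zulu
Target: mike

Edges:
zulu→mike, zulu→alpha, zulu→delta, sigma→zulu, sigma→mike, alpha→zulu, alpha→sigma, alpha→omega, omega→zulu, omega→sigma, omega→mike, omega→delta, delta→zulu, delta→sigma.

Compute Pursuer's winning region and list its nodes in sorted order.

delta, mike, sigma

A0 = {mike}
A1: add {sigma} — sigma (Pursuer) has sigma→mike.
A2: add {delta} — delta (Pursuer) has delta→sigma.
A3 = A2; e.g. zulu (Evader) can still go to alpha. Fixed point.
Pursuer's winning region = {delta, mike, sigma}.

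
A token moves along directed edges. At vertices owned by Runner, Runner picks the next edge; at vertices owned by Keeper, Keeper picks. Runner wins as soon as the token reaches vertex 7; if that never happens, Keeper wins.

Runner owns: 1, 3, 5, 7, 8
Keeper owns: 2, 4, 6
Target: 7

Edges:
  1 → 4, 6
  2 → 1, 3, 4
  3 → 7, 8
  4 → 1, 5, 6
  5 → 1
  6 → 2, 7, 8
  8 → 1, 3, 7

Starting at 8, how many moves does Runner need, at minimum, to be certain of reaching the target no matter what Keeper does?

A0 = {7}
A1: add {3, 8} — 3 (Runner) has 3→7; 8 (Runner) has 8→7.
A2 = A1; e.g. 1 (Runner) has no edge into A1. Fixed point.
8 enters the attractor at level 1, so Runner can force the target in 1 move from there.

1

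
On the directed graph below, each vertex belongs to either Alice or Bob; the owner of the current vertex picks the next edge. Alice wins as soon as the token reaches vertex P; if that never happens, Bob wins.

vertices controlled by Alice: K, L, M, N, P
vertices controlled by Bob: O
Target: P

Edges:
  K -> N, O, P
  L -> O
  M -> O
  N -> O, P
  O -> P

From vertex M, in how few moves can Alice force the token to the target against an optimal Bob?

2

A0 = {P}
A1: add {K, N, O} — K (Alice) has K→P; N (Alice) has N→P; O (Bob): all of {P} already in.
A2: add {L, M} — L (Alice) has L→O; M (Alice) has M→O.
A2 = all vertices. Fixed point.
M enters the attractor at level 2, so Alice can force the target in 2 moves from there.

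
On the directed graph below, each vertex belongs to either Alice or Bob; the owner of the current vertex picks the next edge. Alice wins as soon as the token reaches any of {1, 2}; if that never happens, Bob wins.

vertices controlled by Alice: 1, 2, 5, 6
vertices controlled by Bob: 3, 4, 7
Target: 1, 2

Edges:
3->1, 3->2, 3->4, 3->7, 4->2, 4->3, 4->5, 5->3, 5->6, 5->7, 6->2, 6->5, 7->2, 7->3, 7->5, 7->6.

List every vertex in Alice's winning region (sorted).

1, 2, 5, 6

A0 = {1, 2}
A1: add {6} — 6 (Alice) has 6→2.
A2: add {5} — 5 (Alice) has 5→6.
A3 = A2; e.g. 3 (Bob) can still go to 4. Fixed point.
Alice's winning region = {1, 2, 5, 6}.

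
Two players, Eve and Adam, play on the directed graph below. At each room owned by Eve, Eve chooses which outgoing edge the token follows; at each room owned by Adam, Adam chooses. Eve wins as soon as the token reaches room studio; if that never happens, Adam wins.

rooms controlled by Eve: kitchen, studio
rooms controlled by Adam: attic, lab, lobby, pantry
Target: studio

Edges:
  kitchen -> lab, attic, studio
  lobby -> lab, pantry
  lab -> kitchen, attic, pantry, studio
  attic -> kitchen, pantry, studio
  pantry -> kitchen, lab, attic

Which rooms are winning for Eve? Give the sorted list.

A0 = {studio}
A1: add {kitchen} — kitchen (Eve) has kitchen→studio.
A2 = A1; e.g. lobby (Adam) can still go to lab. Fixed point.
Eve's winning region = {kitchen, studio}.

kitchen, studio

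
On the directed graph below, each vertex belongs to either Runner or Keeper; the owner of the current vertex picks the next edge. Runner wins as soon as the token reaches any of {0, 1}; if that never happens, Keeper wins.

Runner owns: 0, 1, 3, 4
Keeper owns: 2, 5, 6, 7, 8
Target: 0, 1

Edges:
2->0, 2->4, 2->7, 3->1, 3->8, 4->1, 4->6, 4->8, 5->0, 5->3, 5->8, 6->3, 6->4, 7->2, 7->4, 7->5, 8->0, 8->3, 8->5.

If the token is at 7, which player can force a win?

A0 = {0, 1}
A1: add {3, 4} — 3 (Runner) has 3→1; 4 (Runner) has 4→1.
A2: add {6} — 6 (Keeper): all of {3, 4} already in.
A3 = A2; e.g. 2 (Keeper) can still go to 7. Fixed point.
7 never enters the attractor, so Keeper can avoid the target forever.

Keeper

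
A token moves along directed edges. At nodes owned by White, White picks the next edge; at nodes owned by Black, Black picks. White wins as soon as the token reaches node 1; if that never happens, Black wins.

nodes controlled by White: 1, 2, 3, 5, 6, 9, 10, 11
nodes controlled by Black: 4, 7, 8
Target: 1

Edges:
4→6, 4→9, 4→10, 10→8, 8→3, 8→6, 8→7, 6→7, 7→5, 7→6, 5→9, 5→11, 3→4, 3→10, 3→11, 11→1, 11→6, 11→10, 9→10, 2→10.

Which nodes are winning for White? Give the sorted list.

1, 3, 5, 11

A0 = {1}
A1: add {11} — 11 (White) has 11→1.
A2: add {3, 5} — 3 (White) has 3→11; 5 (White) has 5→11.
A3 = A2; e.g. 2 (White) has no edge into A2. Fixed point.
White's winning region = {1, 3, 5, 11}.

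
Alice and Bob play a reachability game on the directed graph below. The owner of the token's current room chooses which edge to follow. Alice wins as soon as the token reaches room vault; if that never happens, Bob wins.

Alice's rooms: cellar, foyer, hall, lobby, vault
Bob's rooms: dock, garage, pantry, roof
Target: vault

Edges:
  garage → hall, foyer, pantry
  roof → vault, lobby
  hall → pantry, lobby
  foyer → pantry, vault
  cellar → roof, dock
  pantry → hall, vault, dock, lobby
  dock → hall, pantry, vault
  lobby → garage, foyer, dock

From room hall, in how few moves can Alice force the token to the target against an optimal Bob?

3

A0 = {vault}
A1: add {foyer} — foyer (Alice) has foyer→vault.
A2: add {lobby} — lobby (Alice) has lobby→foyer.
A3: add {hall, roof} — roof (Bob): all of {vault, lobby} already in; hall (Alice) has hall→lobby.
hall enters the attractor at level 3, so Alice can force the target in 3 moves from there.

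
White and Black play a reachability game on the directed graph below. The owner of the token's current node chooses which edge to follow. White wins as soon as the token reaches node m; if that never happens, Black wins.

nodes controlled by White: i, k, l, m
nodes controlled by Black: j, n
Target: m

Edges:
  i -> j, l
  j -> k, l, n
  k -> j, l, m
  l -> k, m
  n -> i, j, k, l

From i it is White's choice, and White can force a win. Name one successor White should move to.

l

A0 = {m}
A1: add {k, l} — k (White) has k→m; l (White) has l→m.
A2: add {i} — i (White) has i→l.
A3 = A2; e.g. j (Black) can still go to n. Fixed point.
From i, successor l is in the attractor (rank 1); the other successor j is not.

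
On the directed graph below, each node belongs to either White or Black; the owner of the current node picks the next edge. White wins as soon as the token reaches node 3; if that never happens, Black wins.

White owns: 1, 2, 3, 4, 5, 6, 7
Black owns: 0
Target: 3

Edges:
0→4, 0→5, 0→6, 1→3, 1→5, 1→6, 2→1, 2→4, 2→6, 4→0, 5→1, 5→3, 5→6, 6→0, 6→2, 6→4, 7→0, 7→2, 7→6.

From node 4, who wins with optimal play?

Black

A0 = {3}
A1: add {1, 5} — 1 (White) has 1→3; 5 (White) has 5→3.
A2: add {2} — 2 (White) has 2→1.
A3: add {6, 7} — 6 (White) has 6→2; 7 (White) has 7→2.
A4 = A3; e.g. 0 (Black) can still go to 4. Fixed point.
4 never enters the attractor, so Black can avoid the target forever.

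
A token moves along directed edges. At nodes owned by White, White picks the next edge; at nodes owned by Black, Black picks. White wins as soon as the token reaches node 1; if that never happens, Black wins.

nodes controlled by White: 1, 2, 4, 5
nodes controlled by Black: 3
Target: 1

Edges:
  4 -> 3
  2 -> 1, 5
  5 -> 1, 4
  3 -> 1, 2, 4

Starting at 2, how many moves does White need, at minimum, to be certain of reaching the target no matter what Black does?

A0 = {1}
A1: add {2, 5} — 2 (White) has 2→1; 5 (White) has 5→1.
A2 = A1; e.g. 3 (Black) can still go to 4. Fixed point.
2 enters the attractor at level 1, so White can force the target in 1 move from there.

1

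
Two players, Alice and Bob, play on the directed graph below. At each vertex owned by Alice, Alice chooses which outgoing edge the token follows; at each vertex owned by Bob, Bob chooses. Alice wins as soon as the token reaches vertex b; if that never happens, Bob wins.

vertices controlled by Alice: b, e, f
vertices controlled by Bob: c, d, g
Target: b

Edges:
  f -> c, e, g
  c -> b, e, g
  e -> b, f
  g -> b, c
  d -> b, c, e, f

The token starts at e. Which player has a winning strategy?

Alice

A0 = {b}
A1: add {e} — e (Alice) has e→b.
e ∈ A1, so Alice can force the target.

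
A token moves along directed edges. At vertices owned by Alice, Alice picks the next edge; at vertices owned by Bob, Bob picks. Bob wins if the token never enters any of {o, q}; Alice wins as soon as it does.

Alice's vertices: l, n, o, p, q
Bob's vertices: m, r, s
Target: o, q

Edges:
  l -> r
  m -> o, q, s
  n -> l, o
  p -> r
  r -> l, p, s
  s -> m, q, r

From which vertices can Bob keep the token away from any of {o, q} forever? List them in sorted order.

A0 = {o, q}
A1: add {n} — n (Alice) has n→o.
A2 = A1; e.g. l (Alice) has no edge into A1. Fixed point.
Alice's attractor = {n, o, q}; Bob avoids the target exactly from the complement.

l, m, p, r, s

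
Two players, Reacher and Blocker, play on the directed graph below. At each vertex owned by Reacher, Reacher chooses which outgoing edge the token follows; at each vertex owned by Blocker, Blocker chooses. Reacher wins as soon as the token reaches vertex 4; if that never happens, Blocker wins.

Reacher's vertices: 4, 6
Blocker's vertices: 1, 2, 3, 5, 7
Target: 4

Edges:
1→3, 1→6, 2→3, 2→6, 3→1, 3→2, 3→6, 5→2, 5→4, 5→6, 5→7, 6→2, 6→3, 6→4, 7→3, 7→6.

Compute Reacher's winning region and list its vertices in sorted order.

A0 = {4}
A1: add {6} — 6 (Reacher) has 6→4.
A2 = A1; e.g. 1 (Blocker) can still go to 3. Fixed point.
Reacher's winning region = {4, 6}.

4, 6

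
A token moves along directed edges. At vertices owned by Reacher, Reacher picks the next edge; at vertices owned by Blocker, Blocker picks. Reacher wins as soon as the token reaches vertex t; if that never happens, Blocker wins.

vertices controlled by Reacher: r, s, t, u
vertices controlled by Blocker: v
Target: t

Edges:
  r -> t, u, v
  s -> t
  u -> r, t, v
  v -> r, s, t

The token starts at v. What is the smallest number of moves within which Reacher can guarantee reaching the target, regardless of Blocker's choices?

A0 = {t}
A1: add {r, s, u} — r (Reacher) has r→t; s (Reacher) has s→t; u (Reacher) has u→t.
A2: add {v} — v (Blocker): all of {r, s, t} already in.
A2 = all vertices. Fixed point.
v enters the attractor at level 2, so Reacher can force the target in 2 moves from there.

2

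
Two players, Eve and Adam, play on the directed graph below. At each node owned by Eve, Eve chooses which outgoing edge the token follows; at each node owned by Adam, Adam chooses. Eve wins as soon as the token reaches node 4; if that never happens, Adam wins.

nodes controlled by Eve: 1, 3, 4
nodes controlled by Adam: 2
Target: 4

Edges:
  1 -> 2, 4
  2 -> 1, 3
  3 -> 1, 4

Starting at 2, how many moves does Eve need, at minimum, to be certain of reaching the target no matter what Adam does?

A0 = {4}
A1: add {1, 3} — 1 (Eve) has 1→4; 3 (Eve) has 3→4.
A2: add {2} — 2 (Adam): all of {1, 3} already in.
A2 = all vertices. Fixed point.
2 enters the attractor at level 2, so Eve can force the target in 2 moves from there.

2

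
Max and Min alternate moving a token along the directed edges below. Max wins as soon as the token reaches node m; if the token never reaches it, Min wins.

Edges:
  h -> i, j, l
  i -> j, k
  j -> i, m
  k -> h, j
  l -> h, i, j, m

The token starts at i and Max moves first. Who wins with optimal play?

Min

Track states (vertex, player-to-move).
A0 = {(m,Max), (m,Min)}
A1: add {(j,Max), (l,Max)}.
A2 = A1; e.g. (h,Max) stays out. (i,Max) never enters ⇒ Min avoids the target.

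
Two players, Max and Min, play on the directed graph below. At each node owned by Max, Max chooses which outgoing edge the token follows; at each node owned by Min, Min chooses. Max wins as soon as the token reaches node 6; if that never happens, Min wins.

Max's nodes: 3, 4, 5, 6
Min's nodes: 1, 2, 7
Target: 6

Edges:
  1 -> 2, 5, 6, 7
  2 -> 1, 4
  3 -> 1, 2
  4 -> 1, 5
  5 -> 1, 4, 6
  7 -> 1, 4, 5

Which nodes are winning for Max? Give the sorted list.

A0 = {6}
A1: add {5} — 5 (Max) has 5→6.
A2: add {4} — 4 (Max) has 4→5.
A3 = A2; e.g. 1 (Min) can still go to 2. Fixed point.
Max's winning region = {4, 5, 6}.

4, 5, 6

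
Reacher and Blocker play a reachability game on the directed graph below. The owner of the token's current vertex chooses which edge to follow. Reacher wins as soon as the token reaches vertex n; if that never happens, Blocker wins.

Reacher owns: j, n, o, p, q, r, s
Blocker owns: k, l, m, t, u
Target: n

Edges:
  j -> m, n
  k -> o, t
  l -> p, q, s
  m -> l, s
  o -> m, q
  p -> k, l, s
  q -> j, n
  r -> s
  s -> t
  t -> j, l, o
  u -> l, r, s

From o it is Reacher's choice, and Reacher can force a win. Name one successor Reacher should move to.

q

A0 = {n}
A1: add {j, q} — j (Reacher) has j→n; q (Reacher) has q→n.
A2: add {o} — o (Reacher) has o→q.
A3 = A2; e.g. k (Blocker) can still go to t. Fixed point.
From o, successor q is in the attractor (rank 1); the other successor m is not.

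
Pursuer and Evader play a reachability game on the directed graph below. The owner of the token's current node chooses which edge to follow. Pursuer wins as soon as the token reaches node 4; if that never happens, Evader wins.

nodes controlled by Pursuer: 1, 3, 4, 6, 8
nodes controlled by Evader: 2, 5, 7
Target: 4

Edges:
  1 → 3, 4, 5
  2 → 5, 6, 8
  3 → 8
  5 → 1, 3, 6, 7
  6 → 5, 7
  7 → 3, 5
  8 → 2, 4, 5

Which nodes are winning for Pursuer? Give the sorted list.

1, 3, 4, 8

A0 = {4}
A1: add {1, 8} — 1 (Pursuer) has 1→4; 8 (Pursuer) has 8→4.
A2: add {3} — 3 (Pursuer) has 3→8.
A3 = A2; e.g. 2 (Evader) can still go to 5. Fixed point.
Pursuer's winning region = {1, 3, 4, 8}.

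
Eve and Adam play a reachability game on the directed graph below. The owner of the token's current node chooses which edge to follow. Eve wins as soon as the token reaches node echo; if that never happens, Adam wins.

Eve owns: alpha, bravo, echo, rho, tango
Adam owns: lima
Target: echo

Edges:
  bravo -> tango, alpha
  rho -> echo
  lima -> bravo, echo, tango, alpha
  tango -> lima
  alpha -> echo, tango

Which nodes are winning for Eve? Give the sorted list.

alpha, bravo, echo, rho

A0 = {echo}
A1: add {alpha, rho} — rho (Eve) has rho→echo; alpha (Eve) has alpha→echo.
A2: add {bravo} — bravo (Eve) has bravo→alpha.
A3 = A2; e.g. lima (Adam) can still go to tango. Fixed point.
Eve's winning region = {alpha, bravo, echo, rho}.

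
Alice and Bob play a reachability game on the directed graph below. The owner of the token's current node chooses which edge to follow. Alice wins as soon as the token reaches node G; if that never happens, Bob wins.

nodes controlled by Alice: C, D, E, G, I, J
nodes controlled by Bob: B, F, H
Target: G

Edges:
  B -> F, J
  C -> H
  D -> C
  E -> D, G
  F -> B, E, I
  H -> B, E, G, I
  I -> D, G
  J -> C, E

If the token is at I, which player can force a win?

Alice

A0 = {G}
A1: add {E, I} — E (Alice) has E→G; I (Alice) has I→G.
I ∈ A1, so Alice can force the target.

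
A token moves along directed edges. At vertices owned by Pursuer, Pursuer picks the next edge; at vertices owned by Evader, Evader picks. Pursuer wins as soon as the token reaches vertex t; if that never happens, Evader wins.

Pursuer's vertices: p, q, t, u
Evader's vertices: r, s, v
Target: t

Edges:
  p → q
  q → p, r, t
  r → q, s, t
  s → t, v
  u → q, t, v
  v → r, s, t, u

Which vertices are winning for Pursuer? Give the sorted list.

A0 = {t}
A1: add {q, u} — q (Pursuer) has q→t; u (Pursuer) has u→t.
A2: add {p} — p (Pursuer) has p→q.
A3 = A2; e.g. r (Evader) can still go to s. Fixed point.
Pursuer's winning region = {p, q, t, u}.

p, q, t, u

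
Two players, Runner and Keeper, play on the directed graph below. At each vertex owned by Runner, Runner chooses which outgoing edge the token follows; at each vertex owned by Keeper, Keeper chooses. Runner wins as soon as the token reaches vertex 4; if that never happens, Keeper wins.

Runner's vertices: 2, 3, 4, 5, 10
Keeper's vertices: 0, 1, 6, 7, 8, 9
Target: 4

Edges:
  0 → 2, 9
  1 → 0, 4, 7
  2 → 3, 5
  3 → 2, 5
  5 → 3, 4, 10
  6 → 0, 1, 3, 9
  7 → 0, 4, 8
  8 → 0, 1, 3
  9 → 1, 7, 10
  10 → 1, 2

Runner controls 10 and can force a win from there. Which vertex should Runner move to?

2

A0 = {4}
A1: add {5} — 5 (Runner) has 5→4.
A2: add {2, 3} — 2 (Runner) has 2→5; 3 (Runner) has 3→5.
A3: add {10} — 10 (Runner) has 10→2.
A4 = A3; e.g. 0 (Keeper) can still go to 9. Fixed point.
From 10, successor 2 is in the attractor (rank 2); the other successor 1 is not.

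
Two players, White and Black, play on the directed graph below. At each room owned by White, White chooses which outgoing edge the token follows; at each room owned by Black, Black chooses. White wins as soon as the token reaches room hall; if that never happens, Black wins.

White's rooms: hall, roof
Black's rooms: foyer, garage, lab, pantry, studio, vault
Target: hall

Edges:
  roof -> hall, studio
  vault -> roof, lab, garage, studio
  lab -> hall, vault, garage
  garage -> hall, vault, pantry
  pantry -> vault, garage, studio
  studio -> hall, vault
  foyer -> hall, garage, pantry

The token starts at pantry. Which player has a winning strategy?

A0 = {hall}
A1: add {roof} — roof (White) has roof→hall.
A2 = A1; e.g. vault (Black) can still go to lab. Fixed point.
pantry never enters the attractor, so Black can avoid the target forever.

Black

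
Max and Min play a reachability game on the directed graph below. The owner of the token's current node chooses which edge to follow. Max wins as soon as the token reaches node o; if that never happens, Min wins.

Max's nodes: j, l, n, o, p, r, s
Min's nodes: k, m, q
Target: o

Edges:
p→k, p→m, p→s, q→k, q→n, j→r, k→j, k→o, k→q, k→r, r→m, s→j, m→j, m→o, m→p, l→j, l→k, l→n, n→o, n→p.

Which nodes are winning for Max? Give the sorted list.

l, n, o

A0 = {o}
A1: add {n} — n (Max) has n→o.
A2: add {l} — l (Max) has l→n.
A3 = A2; e.g. j (Max) has no edge into A2. Fixed point.
Max's winning region = {l, n, o}.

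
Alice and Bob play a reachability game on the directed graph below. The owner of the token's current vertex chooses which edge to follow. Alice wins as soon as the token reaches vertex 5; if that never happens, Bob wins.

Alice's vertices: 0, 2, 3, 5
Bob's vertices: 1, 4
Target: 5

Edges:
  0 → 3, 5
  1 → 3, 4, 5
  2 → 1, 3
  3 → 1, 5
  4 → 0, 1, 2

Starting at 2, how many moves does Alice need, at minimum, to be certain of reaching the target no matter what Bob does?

2

A0 = {5}
A1: add {0, 3} — 0 (Alice) has 0→5; 3 (Alice) has 3→5.
A2: add {2} — 2 (Alice) has 2→3.
A3 = A2; e.g. 1 (Bob) can still go to 4. Fixed point.
2 enters the attractor at level 2, so Alice can force the target in 2 moves from there.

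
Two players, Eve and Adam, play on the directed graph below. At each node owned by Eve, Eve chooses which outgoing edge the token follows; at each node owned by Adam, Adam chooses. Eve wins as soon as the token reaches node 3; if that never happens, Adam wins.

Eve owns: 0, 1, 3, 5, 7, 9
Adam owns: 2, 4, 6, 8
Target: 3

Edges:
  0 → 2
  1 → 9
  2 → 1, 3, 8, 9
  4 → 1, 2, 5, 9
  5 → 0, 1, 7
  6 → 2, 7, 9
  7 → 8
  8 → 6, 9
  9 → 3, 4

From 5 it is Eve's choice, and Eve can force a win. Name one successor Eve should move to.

A0 = {3}
A1: add {9} — 9 (Eve) has 9→3.
A2: add {1} — 1 (Eve) has 1→9.
A3: add {5} — 5 (Eve) has 5→1.
A4 = A3; e.g. 0 (Eve) has no edge into A3. Fixed point.
From 5, successor 1 is in the attractor (rank 2); the other successors 0, 7 are not.

1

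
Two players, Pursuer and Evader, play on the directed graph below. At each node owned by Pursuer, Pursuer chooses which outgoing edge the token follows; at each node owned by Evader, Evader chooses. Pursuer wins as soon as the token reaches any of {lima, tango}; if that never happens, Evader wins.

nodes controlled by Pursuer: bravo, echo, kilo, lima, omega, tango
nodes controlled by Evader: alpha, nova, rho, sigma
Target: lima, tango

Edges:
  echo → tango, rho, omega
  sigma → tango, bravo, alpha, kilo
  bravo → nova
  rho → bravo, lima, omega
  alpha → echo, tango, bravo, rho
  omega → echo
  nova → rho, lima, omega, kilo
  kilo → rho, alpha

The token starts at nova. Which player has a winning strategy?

A0 = {lima, tango}
A1: add {echo} — echo (Pursuer) has echo→tango.
A2: add {omega} — omega (Pursuer) has omega→echo.
A3 = A2; e.g. sigma (Evader) can still go to bravo. Fixed point.
nova never enters the attractor, so Evader can avoid the target forever.

Evader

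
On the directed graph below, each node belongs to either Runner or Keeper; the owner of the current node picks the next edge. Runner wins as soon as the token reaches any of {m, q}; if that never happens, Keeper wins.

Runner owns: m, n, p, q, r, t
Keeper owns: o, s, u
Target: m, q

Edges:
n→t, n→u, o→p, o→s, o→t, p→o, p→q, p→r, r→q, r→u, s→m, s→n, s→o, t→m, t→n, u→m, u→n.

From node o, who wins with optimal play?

Keeper

A0 = {m, q}
A1: add {p, r, t} — p (Runner) has p→q; r (Runner) has r→q; t (Runner) has t→m.
A2: add {n} — n (Runner) has n→t.
A3: add {u} — u (Keeper): all of {m, n} already in.
A4 = A3; e.g. o (Keeper) can still go to s. Fixed point.
o never enters the attractor, so Keeper can avoid the target forever.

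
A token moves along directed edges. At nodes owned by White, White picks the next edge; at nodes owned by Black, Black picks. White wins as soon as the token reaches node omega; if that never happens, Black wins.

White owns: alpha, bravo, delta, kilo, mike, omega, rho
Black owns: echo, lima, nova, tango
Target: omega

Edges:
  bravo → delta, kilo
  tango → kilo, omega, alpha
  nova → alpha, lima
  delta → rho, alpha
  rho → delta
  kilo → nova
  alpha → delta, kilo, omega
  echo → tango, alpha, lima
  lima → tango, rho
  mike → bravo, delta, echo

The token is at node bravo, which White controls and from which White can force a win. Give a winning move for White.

delta

A0 = {omega}
A1: add {alpha} — alpha (White) has alpha→omega.
A2: add {delta} — delta (White) has delta→alpha.
A3: add {bravo, mike, rho} — bravo (White) has bravo→delta; rho (White) has rho→delta; mike (White) has mike→delta.
A4 = A3; e.g. tango (Black) can still go to kilo. Fixed point.
From bravo, successor delta is in the attractor (rank 2); the other successor kilo is not.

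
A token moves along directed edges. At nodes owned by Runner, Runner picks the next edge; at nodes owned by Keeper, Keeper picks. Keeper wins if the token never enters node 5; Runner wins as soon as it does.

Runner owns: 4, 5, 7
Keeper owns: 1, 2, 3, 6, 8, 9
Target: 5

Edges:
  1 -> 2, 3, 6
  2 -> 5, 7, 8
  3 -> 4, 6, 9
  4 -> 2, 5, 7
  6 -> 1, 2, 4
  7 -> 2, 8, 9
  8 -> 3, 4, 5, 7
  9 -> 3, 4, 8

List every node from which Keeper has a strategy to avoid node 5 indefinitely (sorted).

A0 = {5}
A1: add {4} — 4 (Runner) has 4→5.
A2 = A1; e.g. 1 (Keeper) can still go to 2. Fixed point.
Runner's attractor = {4, 5}; Keeper avoids the target exactly from the complement.

1, 2, 3, 6, 7, 8, 9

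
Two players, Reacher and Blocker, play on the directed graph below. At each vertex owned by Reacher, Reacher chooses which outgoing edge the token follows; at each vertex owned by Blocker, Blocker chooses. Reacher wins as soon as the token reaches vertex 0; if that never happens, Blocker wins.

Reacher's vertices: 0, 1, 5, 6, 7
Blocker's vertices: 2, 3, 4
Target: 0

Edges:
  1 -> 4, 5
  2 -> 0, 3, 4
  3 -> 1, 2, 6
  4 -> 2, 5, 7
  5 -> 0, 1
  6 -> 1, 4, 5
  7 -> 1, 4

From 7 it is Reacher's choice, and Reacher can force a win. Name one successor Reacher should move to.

A0 = {0}
A1: add {5} — 5 (Reacher) has 5→0.
A2: add {1, 6} — 1 (Reacher) has 1→5; 6 (Reacher) has 6→5.
A3: add {7} — 7 (Reacher) has 7→1.
A4 = A3; e.g. 2 (Blocker) can still go to 3. Fixed point.
From 7, successor 1 is in the attractor (rank 2); the other successor 4 is not.

1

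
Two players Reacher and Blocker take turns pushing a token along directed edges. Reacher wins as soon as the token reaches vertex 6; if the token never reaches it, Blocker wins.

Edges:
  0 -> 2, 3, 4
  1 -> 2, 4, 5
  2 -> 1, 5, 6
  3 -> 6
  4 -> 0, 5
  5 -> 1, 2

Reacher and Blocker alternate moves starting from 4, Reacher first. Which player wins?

Blocker

Track states (vertex, player-to-move).
A0 = {(6,Reacher), (6,Blocker)}
A1: add {(2,Reacher), (3,Reacher), (3,Blocker)}.
A2: add {(0,Reacher)}.
A3 = A2; e.g. (0,Blocker) stays out. (4,Reacher) never enters ⇒ Blocker avoids the target.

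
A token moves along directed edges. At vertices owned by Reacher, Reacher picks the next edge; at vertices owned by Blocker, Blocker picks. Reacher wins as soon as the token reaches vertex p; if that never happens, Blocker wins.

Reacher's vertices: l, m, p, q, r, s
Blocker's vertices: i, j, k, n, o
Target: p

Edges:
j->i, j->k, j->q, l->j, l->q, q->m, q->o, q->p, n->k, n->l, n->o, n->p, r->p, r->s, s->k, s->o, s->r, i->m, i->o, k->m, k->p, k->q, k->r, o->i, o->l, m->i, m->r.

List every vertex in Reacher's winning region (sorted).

A0 = {p}
A1: add {q, r} — q (Reacher) has q→p; r (Reacher) has r→p.
A2: add {l, m, s} — l (Reacher) has l→q; m (Reacher) has m→r; s (Reacher) has s→r.
A3: add {k} — k (Blocker): all of {m, p, q, r} already in.
A4 = A3; e.g. i (Blocker) can still go to o. Fixed point.
Reacher's winning region = {k, l, m, p, q, r, s}.

k, l, m, p, q, r, s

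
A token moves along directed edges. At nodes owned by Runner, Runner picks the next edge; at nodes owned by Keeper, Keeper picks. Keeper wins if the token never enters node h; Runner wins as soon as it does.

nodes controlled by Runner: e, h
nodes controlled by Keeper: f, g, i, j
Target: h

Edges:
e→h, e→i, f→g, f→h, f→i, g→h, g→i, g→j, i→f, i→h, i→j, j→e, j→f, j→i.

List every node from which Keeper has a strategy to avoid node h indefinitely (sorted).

A0 = {h}
A1: add {e} — e (Runner) has e→h.
A2 = A1; e.g. f (Keeper) can still go to g. Fixed point.
Runner's attractor = {e, h}; Keeper avoids the target exactly from the complement.

f, g, i, j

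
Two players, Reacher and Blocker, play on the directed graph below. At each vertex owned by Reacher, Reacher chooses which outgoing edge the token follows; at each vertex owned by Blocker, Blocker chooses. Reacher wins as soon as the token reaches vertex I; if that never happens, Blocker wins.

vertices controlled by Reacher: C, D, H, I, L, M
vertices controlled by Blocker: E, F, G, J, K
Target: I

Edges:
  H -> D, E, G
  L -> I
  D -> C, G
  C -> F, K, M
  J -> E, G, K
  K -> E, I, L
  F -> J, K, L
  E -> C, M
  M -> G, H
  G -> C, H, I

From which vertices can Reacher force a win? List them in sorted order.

A0 = {I}
A1: add {L} — L (Reacher) has L→I.
A2 = A1; e.g. C (Reacher) has no edge into A1. Fixed point.
Reacher's winning region = {I, L}.

I, L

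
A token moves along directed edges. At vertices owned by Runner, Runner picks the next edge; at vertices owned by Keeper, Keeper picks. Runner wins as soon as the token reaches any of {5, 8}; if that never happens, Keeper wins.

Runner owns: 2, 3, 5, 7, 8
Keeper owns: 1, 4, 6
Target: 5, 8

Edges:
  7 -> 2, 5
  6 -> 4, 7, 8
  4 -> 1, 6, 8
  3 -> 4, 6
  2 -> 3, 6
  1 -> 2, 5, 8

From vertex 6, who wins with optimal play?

Keeper

A0 = {5, 8}
A1: add {7} — 7 (Runner) has 7→5.
A2 = A1; e.g. 1 (Keeper) can still go to 2. Fixed point.
6 never enters the attractor, so Keeper can avoid the target forever.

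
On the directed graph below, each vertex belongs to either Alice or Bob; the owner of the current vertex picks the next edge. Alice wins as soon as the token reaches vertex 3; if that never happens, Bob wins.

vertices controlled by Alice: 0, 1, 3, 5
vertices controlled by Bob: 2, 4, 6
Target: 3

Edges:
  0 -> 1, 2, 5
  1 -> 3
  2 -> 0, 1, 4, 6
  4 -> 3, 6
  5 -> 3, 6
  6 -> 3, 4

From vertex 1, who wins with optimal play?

A0 = {3}
A1: add {1, 5} — 1 (Alice) has 1→3; 5 (Alice) has 5→3.
1 ∈ A1, so Alice can force the target.

Alice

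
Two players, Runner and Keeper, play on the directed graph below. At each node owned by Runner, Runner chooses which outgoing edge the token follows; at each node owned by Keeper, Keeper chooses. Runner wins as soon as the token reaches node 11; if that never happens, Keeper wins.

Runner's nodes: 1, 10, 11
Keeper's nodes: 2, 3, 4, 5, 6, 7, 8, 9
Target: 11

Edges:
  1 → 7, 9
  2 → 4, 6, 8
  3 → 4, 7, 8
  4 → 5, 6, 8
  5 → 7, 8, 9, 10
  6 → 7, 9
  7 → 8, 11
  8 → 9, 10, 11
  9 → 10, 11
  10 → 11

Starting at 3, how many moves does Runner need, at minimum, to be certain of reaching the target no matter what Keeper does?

7

A0 = {11}
A1: add {10} — 10 (Runner) has 10→11.
A2: add {9} — 9 (Keeper): all of {10, 11} already in.
A3: add {1, 8} — 1 (Runner) has 1→9; 8 (Keeper): all of {9, 10, 11} already in.
A4: add {7} — 7 (Keeper): all of {8, 11} already in.
A5: add {5, 6} — 5 (Keeper): all of {7, 8, 9, 10} already in; 6 (Keeper): all of {7, 9} already in.
A6: add {4} — 4 (Keeper): all of {5, 6, 8} already in.
A7: add {2, 3} — 2 (Keeper): all of {4, 6, 8} already in; 3 (Keeper): all of {4, 7, 8} already in.
A7 = all vertices. Fixed point.
3 enters the attractor at level 7, so Runner can force the target in 7 moves from there.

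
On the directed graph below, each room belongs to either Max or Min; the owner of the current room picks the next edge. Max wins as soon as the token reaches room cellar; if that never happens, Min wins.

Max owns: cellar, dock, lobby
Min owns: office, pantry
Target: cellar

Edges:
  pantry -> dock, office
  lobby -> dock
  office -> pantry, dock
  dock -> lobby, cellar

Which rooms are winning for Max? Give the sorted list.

A0 = {cellar}
A1: add {dock} — dock (Max) has dock→cellar.
A2: add {lobby} — lobby (Max) has lobby→dock.
A3 = A2; e.g. pantry (Min) can still go to office. Fixed point.
Max's winning region = {cellar, dock, lobby}.

cellar, dock, lobby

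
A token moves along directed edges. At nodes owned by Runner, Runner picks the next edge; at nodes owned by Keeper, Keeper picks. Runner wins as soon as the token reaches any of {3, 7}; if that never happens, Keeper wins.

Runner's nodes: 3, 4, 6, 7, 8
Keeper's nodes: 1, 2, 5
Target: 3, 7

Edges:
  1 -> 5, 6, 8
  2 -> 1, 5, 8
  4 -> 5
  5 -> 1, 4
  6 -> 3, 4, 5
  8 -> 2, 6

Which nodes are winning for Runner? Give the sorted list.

A0 = {3, 7}
A1: add {6} — 6 (Runner) has 6→3.
A2: add {8} — 8 (Runner) has 8→6.
A3 = A2; e.g. 1 (Keeper) can still go to 5. Fixed point.
Runner's winning region = {3, 6, 7, 8}.

3, 6, 7, 8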